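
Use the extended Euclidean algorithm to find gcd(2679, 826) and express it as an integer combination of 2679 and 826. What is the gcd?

1

Apply Euclid's algorithm to 2679 and 826:
2679 = 3*826 + 201
826 = 4*201 + 22
201 = 9*22 + 3
22 = 7*3 + 1
3 = 3*1 + 0
gcd(2679, 826) = 1.
Working backward:
1 = 22 − 7·3
1 = −7·201 + 64·22
1 = 64·826 − 263·201
1 = −263·2679 + 853·826
So 1 = (-263)·2679 + (853)·826.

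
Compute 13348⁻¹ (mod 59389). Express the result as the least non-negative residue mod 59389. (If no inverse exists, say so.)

gcd(59389, 13348) by repeated division:
59389 = 4*13348 + 5997
13348 = 2*5997 + 1354
5997 = 4*1354 + 581
1354 = 2*581 + 192
581 = 3*192 + 5
192 = 38*5 + 2
5 = 2*2 + 1
2 = 2*1 + 0
Since gcd(13348, 59389) = 1, back-substitute to write 1 as a combination:
1 = 5 − 2·2
1 = −2·192 + 77·5
1 = 77·581 − 233·192
1 = −233·1354 + 543·581
1 = 543·5997 − 2405·1354
1 = −2405·13348 + 5353·5997
1 = 5353·59389 − 23817·13348
So 13348·(-23817) ≡ 1 (mod 59389), and -23817 ≡ 35572 (mod 59389).

35572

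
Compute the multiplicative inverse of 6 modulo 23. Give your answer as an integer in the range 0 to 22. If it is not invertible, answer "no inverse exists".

4

Run Euclid on (23, 6):
23 = 3×6 + 5
6 = 1×5 + 1
5 = 5×1 + 0
Since gcd(6, 23) = 1, back-substitute to write 1 as a combination:
1 = 6 − 5
1 = −23 + 4·6
So 6·4 ≡ 1 (mod 23).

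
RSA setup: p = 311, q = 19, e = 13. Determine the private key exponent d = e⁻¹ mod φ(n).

φ(n) = (p−1)(q−1) = 310·18 = 5580.
Need d with 13·d ≡ 1 (mod 5580). Apply the extended Euclidean algorithm:
5580 = 429×13 + 3
13 = 4×3 + 1
3 = 3×1 + 0
Back-substitute:
1 = 13 − 4·3
1 = −4·5580 + 1717·13
So 13·1717 ≡ 1 (mod 5580), hence d = 1717.

1717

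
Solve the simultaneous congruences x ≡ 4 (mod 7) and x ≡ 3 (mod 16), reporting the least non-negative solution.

67

Write x = 4 + 7·k. Then 7·k ≡ 3 − 4 ≡ 15 (mod 16).
Need 7⁻¹ mod 16. Extended Euclid on (16, 7):
16 = 2×7 + 2
7 = 3×2 + 1
2 = 2×1 + 0
Back-substitute:
1 = 7 − 3·2
1 = −3·16 + 7·7
7⁻¹ ≡ 7 (mod 16), so k ≡ 7·15 ≡ 9 (mod 16).
x = 4 + 7·9 = 67.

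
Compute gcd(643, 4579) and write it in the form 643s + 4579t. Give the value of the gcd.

Euclidean algorithm:
4579 = 7·643 + 78
643 = 8·78 + 19
78 = 4·19 + 2
19 = 9·2 + 1
2 = 2·1 + 0
gcd(643, 4579) = 1.
Back-substituting:
1 = 19 − 9·2
1 = −9·78 + 37·19
1 = 37·643 − 305·78
1 = −305·4579 + 2172·643
So 1 = (-305)·4579 + (2172)·643.

1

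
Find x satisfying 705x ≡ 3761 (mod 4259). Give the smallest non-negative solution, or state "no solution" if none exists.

3334

First find gcd(705, 4259):
4259 = 6·705 + 29
705 = 24·29 + 9
29 = 3·9 + 2
9 = 4·2 + 1
2 = 2·1 + 0
gcd = 1, so a unique solution mod 4259 exists.
Back-substitute for the Bézout coefficients:
1 = 9 − 4·2
1 = −4·29 + 13·9
1 = 13·705 − 316·29
1 = −316·4259 + 1909·705
So 705·(1909) ≡ 1 (mod 4259), giving 705⁻¹ ≡ 1909.
x ≡ 705⁻¹·3761 ≡ 1909·3761 ≡ 3334 (mod 4259).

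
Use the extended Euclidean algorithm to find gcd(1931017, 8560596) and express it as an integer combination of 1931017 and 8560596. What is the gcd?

11

Repeated division:
8560596 = 4×1931017 + 836528
1931017 = 2×836528 + 257961
836528 = 3×257961 + 62645
257961 = 4×62645 + 7381
62645 = 8×7381 + 3597
7381 = 2×3597 + 187
3597 = 19×187 + 44
187 = 4×44 + 11
44 = 4×11 + 0
gcd(1931017, 8560596) = 11.
Express as a combination:
11 = 187 − 4·44
11 = −4·3597 + 77·187
11 = 77·7381 − 158·3597
11 = −158·62645 + 1341·7381
11 = 1341·257961 − 5522·62645
11 = −5522·836528 + 17907·257961
11 = 17907·1931017 − 41336·836528
11 = −41336·8560596 + 183251·1931017
So 11 = (-41336)·8560596 + (183251)·1931017.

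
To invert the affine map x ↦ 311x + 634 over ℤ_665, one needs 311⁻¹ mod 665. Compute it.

201

Run Euclid on (665, 311):
665 = 2·311 + 43
311 = 7·43 + 10
43 = 4·10 + 3
10 = 3·3 + 1
3 = 3·1 + 0
Since gcd(311, 665) = 1, back-substitute to write 1 as a combination:
1 = 10 − 3·3
1 = −3·43 + 13·10
1 = 13·311 − 94·43
1 = −94·665 + 201·311
So 311·201 ≡ 1 (mod 665).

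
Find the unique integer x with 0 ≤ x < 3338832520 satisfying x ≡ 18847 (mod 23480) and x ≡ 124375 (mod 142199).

Write x = 18847 + 23480·k. Then 23480·k ≡ 124375 − 18847 ≡ 105528 (mod 142199).
Need 23480⁻¹ mod 142199. Extended Euclid on (142199, 23480):
142199 = 6×23480 + 1319
23480 = 17×1319 + 1057
1319 = 1×1057 + 262
1057 = 4×262 + 9
262 = 29×9 + 1
9 = 9×1 + 0
Back-substitute:
1 = 262 − 29·9
1 = −29·1057 + 117·262
1 = 117·1319 − 146·1057
1 = −146·23480 + 2599·1319
1 = 2599·142199 − 15740·23480
23480⁻¹ ≡ 126459 (mod 142199), so k ≡ 126459·105528 ≡ 15799 (mod 142199).
x = 18847 + 23480·15799 = 370979367.

370979367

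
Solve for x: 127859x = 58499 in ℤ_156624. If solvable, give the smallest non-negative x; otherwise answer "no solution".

First find gcd(127859, 156624):
156624 = 1×127859 + 28765
127859 = 4×28765 + 12799
28765 = 2×12799 + 3167
12799 = 4×3167 + 131
3167 = 24×131 + 23
131 = 5×23 + 16
23 = 1×16 + 7
16 = 2×7 + 2
7 = 3×2 + 1
2 = 2×1 + 0
gcd = 1, so a unique solution mod 156624 exists.
Back-substitute for the Bézout coefficients:
1 = 7 − 3·2
1 = −3·16 + 7·7
1 = 7·23 − 10·16
1 = −10·131 + 57·23
1 = 57·3167 − 1378·131
1 = −1378·12799 + 5569·3167
1 = 5569·28765 − 12516·12799
1 = −12516·127859 + 55633·28765
1 = 55633·156624 − 68149·127859
So 127859·(-68149) ≡ 1 (mod 156624), giving 127859⁻¹ ≡ 88475.
x ≡ 127859⁻¹·58499 ≡ 88475·58499 ≡ 58945 (mod 156624).

58945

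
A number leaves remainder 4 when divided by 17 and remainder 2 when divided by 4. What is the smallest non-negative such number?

38

Write x = 4 + 17·k. Then 17·k ≡ 2 − 4 ≡ 2 (mod 4).
Need 17⁻¹ mod 4. Extended Euclid on (4, 1):
4 = 4*1 + 0
17⁻¹ ≡ 1 (mod 4), so k ≡ 1·2 ≡ 2 (mod 4).
x = 4 + 17·2 = 38.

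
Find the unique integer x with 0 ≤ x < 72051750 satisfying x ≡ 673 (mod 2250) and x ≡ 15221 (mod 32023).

Write x = 673 + 2250·k. Then 2250·k ≡ 15221 − 673 ≡ 14548 (mod 32023).
Need 2250⁻¹ mod 32023. Extended Euclid on (32023, 2250):
32023 = 14×2250 + 523
2250 = 4×523 + 158
523 = 3×158 + 49
158 = 3×49 + 11
49 = 4×11 + 5
11 = 2×5 + 1
5 = 5×1 + 0
Back-substitute:
1 = 11 − 2·5
1 = −2·49 + 9·11
1 = 9·158 − 29·49
1 = −29·523 + 96·158
1 = 96·2250 − 413·523
1 = −413·32023 + 5878·2250
2250⁻¹ ≡ 5878 (mod 32023), so k ≡ 5878·14548 ≡ 11734 (mod 32023).
x = 673 + 2250·11734 = 26402173.

26402173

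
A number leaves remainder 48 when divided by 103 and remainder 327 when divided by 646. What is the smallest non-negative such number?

53299

Write x = 48 + 103·k. Then 103·k ≡ 327 − 48 ≡ 279 (mod 646).
Need 103⁻¹ mod 646. Extended Euclid on (646, 103):
646 = 6×103 + 28
103 = 3×28 + 19
28 = 1×19 + 9
19 = 2×9 + 1
9 = 9×1 + 0
Back-substitute:
1 = 19 − 2·9
1 = −2·28 + 3·19
1 = 3·103 − 11·28
1 = −11·646 + 69·103
103⁻¹ ≡ 69 (mod 646), so k ≡ 69·279 ≡ 517 (mod 646).
x = 48 + 103·517 = 53299.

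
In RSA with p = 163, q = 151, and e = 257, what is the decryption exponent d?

3593

φ(n) = (p−1)(q−1) = 162·150 = 24300.
Need d with 257·d ≡ 1 (mod 24300). Apply the extended Euclidean algorithm:
24300 = 94·257 + 142
257 = 1·142 + 115
142 = 1·115 + 27
115 = 4·27 + 7
27 = 3·7 + 6
7 = 1·6 + 1
6 = 6·1 + 0
Back-substitute:
1 = 7 − 6
1 = −27 + 4·7
1 = 4·115 − 17·27
1 = −17·142 + 21·115
1 = 21·257 − 38·142
1 = −38·24300 + 3593·257
So 257·3593 ≡ 1 (mod 24300), hence d = 3593.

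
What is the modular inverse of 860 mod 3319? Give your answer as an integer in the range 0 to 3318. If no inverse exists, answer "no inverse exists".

2551

Run Euclid on (3319, 860):
3319 = 3·860 + 739
860 = 1·739 + 121
739 = 6·121 + 13
121 = 9·13 + 4
13 = 3·4 + 1
4 = 4·1 + 0
The gcd is 1. Working backward:
1 = 13 − 3·4
1 = −3·121 + 28·13
1 = 28·739 − 171·121
1 = −171·860 + 199·739
1 = 199·3319 − 768·860
Hence 860⁻¹ ≡ -768 ≡ 2551 (mod 3319).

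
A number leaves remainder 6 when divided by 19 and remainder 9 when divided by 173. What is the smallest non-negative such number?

1393

Write x = 6 + 19·k. Then 19·k ≡ 9 − 6 ≡ 3 (mod 173).
Need 19⁻¹ mod 173. Extended Euclid on (173, 19):
173 = 9×19 + 2
19 = 9×2 + 1
2 = 2×1 + 0
Back-substitute:
1 = 19 − 9·2
1 = −9·173 + 82·19
19⁻¹ ≡ 82 (mod 173), so k ≡ 82·3 ≡ 73 (mod 173).
x = 6 + 19·73 = 1393.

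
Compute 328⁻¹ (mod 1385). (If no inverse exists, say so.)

1347

Apply the Euclidean algorithm to 1385 and 328:
1385 = 4·328 + 73
328 = 4·73 + 36
73 = 2·36 + 1
36 = 36·1 + 0
Since gcd(328, 1385) = 1, back-substitute to write 1 as a combination:
1 = 73 − 2·36
1 = −2·328 + 9·73
1 = 9·1385 − 38·328
Hence 328⁻¹ ≡ -38 ≡ 1347 (mod 1385).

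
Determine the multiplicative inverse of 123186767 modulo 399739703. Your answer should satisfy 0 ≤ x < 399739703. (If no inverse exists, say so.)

Compute gcd(123186767, 399739703):
399739703 = 3×123186767 + 30179402
123186767 = 4×30179402 + 2469159
30179402 = 12×2469159 + 549494
2469159 = 4×549494 + 271183
549494 = 2×271183 + 7128
271183 = 38×7128 + 319
7128 = 22×319 + 110
319 = 2×110 + 99
110 = 1×99 + 11
99 = 9×11 + 0
gcd(123186767, 399739703) = 11 ≠ 1, so 123186767 has no multiplicative inverse modulo 399739703.

no inverse exists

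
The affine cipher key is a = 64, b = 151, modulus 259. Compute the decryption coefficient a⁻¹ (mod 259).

Run Euclid on (259, 64):
259 = 4*64 + 3
64 = 21*3 + 1
3 = 3*1 + 0
gcd = 1, so the inverse exists. Back-substitute:
1 = 64 − 21·3
1 = −21·259 + 85·64
So 64·85 ≡ 1 (mod 259).

85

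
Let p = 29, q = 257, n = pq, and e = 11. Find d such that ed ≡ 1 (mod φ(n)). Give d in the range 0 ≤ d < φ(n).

1955

φ(n) = (p−1)(q−1) = 28·256 = 7168.
Need d with 11·d ≡ 1 (mod 7168). Apply the extended Euclidean algorithm:
7168 = 651*11 + 7
11 = 1*7 + 4
7 = 1*4 + 3
4 = 1*3 + 1
3 = 3*1 + 0
Back-substitute:
1 = 4 − 3
1 = −7 + 2·4
1 = 2·11 − 3·7
1 = −3·7168 + 1955·11
So 11·1955 ≡ 1 (mod 7168), hence d = 1955.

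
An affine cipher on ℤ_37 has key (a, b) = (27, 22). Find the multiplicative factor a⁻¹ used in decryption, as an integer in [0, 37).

11

gcd(37, 27) by repeated division:
37 = 1*27 + 10
27 = 2*10 + 7
10 = 1*7 + 3
7 = 2*3 + 1
3 = 3*1 + 0
gcd = 1, so the inverse exists. Back-substitute:
1 = 7 − 2·3
1 = −2·10 + 3·7
1 = 3·27 − 8·10
1 = −8·37 + 11·27
So 27·11 ≡ 1 (mod 37).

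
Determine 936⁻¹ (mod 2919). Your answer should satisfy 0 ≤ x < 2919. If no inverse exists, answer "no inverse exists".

Compute gcd(936, 2919):
2919 = 3×936 + 111
936 = 8×111 + 48
111 = 2×48 + 15
48 = 3×15 + 3
15 = 5×3 + 0
Since gcd = 3 > 1, 936 is not a unit mod 2919.

no inverse exists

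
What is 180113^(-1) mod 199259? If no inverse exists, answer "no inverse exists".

gcd(199259, 180113) by repeated division:
199259 = 1*180113 + 19146
180113 = 9*19146 + 7799
19146 = 2*7799 + 3548
7799 = 2*3548 + 703
3548 = 5*703 + 33
703 = 21*33 + 10
33 = 3*10 + 3
10 = 3*3 + 1
3 = 3*1 + 0
gcd = 1, so the inverse exists. Back-substitute:
1 = 10 − 3·3
1 = −3·33 + 10·10
1 = 10·703 − 213·33
1 = −213·3548 + 1075·703
1 = 1075·7799 − 2363·3548
1 = −2363·19146 + 5801·7799
1 = 5801·180113 − 54572·19146
1 = −54572·199259 + 60373·180113
So 180113·60373 ≡ 1 (mod 199259).

60373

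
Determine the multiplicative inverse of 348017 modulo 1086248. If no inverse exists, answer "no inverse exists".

Apply the Euclidean algorithm to 1086248 and 348017:
1086248 = 3*348017 + 42197
348017 = 8*42197 + 10441
42197 = 4*10441 + 433
10441 = 24*433 + 49
433 = 8*49 + 41
49 = 1*41 + 8
41 = 5*8 + 1
8 = 8*1 + 0
gcd = 1, so the inverse exists. Back-substitute:
1 = 41 − 5·8
1 = −5·49 + 6·41
1 = 6·433 − 53·49
1 = −53·10441 + 1278·433
1 = 1278·42197 − 5165·10441
1 = −5165·348017 + 42598·42197
1 = 42598·1086248 − 132959·348017
Hence 348017⁻¹ ≡ -132959 ≡ 953289 (mod 1086248).

953289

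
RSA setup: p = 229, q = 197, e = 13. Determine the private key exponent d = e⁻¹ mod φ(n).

φ(n) = (p−1)(q−1) = 228·196 = 44688.
Need d with 13·d ≡ 1 (mod 44688). Apply the extended Euclidean algorithm:
44688 = 3437*13 + 7
13 = 1*7 + 6
7 = 1*6 + 1
6 = 6*1 + 0
Back-substitute:
1 = 7 − 6
1 = −13 + 2·7
1 = 2·44688 − 6875·13
So 13·(-6875) ≡ 1 (mod 44688), hence d ≡ -6875 ≡ 37813 (mod 44688).

37813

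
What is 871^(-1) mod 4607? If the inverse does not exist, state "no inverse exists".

Apply the Euclidean algorithm to 4607 and 871:
4607 = 5×871 + 252
871 = 3×252 + 115
252 = 2×115 + 22
115 = 5×22 + 5
22 = 4×5 + 2
5 = 2×2 + 1
2 = 2×1 + 0
Since gcd(871, 4607) = 1, back-substitute to write 1 as a combination:
1 = 5 − 2·2
1 = −2·22 + 9·5
1 = 9·115 − 47·22
1 = −47·252 + 103·115
1 = 103·871 − 356·252
1 = −356·4607 + 1883·871
So 871·1883 ≡ 1 (mod 4607).

1883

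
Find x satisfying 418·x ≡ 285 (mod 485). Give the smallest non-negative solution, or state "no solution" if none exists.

First find gcd(418, 485):
485 = 1*418 + 67
418 = 6*67 + 16
67 = 4*16 + 3
16 = 5*3 + 1
3 = 3*1 + 0
gcd = 1, so a unique solution mod 485 exists.
Back-substitute for the Bézout coefficients:
1 = 16 − 5·3
1 = −5·67 + 21·16
1 = 21·418 − 131·67
1 = −131·485 + 152·418
So 418·(152) ≡ 1 (mod 485), giving 418⁻¹ ≡ 152.
x ≡ 418⁻¹·285 ≡ 152·285 ≡ 155 (mod 485).

155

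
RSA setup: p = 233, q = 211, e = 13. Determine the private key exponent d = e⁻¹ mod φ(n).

φ(n) = (p−1)(q−1) = 232·210 = 48720.
Need d with 13·d ≡ 1 (mod 48720). Apply the extended Euclidean algorithm:
48720 = 3747*13 + 9
13 = 1*9 + 4
9 = 2*4 + 1
4 = 4*1 + 0
Back-substitute:
1 = 9 − 2·4
1 = −2·13 + 3·9
1 = 3·48720 − 11243·13
So 13·(-11243) ≡ 1 (mod 48720), hence d ≡ -11243 ≡ 37477 (mod 48720).

37477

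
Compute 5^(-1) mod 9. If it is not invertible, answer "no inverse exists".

2

Extended Euclidean algorithm:
9 = 1*5 + 4
5 = 1*4 + 1
4 = 4*1 + 0
Since gcd(5, 9) = 1, back-substitute to write 1 as a combination:
1 = 5 − 4
1 = −9 + 2·5
So 5·2 ≡ 1 (mod 9).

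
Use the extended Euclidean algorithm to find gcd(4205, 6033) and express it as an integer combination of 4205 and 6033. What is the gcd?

1

Apply Euclid's algorithm to 6033 and 4205:
6033 = 1×4205 + 1828
4205 = 2×1828 + 549
1828 = 3×549 + 181
549 = 3×181 + 6
181 = 30×6 + 1
6 = 6×1 + 0
gcd(4205, 6033) = 1.
Working backward:
1 = 181 − 30·6
1 = −30·549 + 91·181
1 = 91·1828 − 303·549
1 = −303·4205 + 697·1828
1 = 697·6033 − 1000·4205
So 1 = (697)·6033 + (-1000)·4205.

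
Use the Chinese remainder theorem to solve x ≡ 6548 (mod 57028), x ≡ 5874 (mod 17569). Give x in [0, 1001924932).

689589124

Write x = 6548 + 57028·k. Then 57028·k ≡ 5874 − 6548 ≡ 16895 (mod 17569).
Need 57028⁻¹ mod 17569. Extended Euclid on (17569, 4321):
17569 = 4*4321 + 285
4321 = 15*285 + 46
285 = 6*46 + 9
46 = 5*9 + 1
9 = 9*1 + 0
Back-substitute:
1 = 46 − 5·9
1 = −5·285 + 31·46
1 = 31·4321 − 470·285
1 = −470·17569 + 1911·4321
57028⁻¹ ≡ 1911 (mod 17569), so k ≡ 1911·16895 ≡ 12092 (mod 17569).
x = 6548 + 57028·12092 = 689589124.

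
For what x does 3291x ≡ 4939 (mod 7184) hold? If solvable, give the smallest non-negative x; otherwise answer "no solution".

449

First find gcd(3291, 7184):
7184 = 2×3291 + 602
3291 = 5×602 + 281
602 = 2×281 + 40
281 = 7×40 + 1
40 = 40×1 + 0
gcd = 1, so a unique solution mod 7184 exists.
Back-substitute for the Bézout coefficients:
1 = 281 − 7·40
1 = −7·602 + 15·281
1 = 15·3291 − 82·602
1 = −82·7184 + 179·3291
So 3291·(179) ≡ 1 (mod 7184), giving 3291⁻¹ ≡ 179.
x ≡ 3291⁻¹·4939 ≡ 179·4939 ≡ 449 (mod 7184).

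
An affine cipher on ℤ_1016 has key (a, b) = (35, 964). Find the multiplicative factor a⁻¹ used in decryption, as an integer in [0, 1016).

987

Run Euclid on (1016, 35):
1016 = 29·35 + 1
35 = 35·1 + 0
gcd = 1, so the inverse exists. Back-substitute:
1 = 1016 − 29·35
Hence 35⁻¹ ≡ -29 ≡ 987 (mod 1016).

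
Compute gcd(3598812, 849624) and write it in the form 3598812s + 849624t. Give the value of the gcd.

Repeated division:
3598812 = 4×849624 + 200316
849624 = 4×200316 + 48360
200316 = 4×48360 + 6876
48360 = 7×6876 + 228
6876 = 30×228 + 36
228 = 6×36 + 12
36 = 3×12 + 0
gcd(3598812, 849624) = 12.
Back-substituting:
12 = 228 − 6·36
12 = −6·6876 + 181·228
12 = 181·48360 − 1273·6876
12 = −1273·200316 + 5273·48360
12 = 5273·849624 − 22365·200316
12 = −22365·3598812 + 94733·849624
So 12 = (-22365)·3598812 + (94733)·849624.

12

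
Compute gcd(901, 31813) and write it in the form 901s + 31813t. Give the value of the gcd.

Apply Euclid's algorithm to 31813 and 901:
31813 = 35*901 + 278
901 = 3*278 + 67
278 = 4*67 + 10
67 = 6*10 + 7
10 = 1*7 + 3
7 = 2*3 + 1
3 = 3*1 + 0
gcd(901, 31813) = 1.
Back-substituting:
1 = 7 − 2·3
1 = −2·10 + 3·7
1 = 3·67 − 20·10
1 = −20·278 + 83·67
1 = 83·901 − 269·278
1 = −269·31813 + 9498·901
So 1 = (-269)·31813 + (9498)·901.

1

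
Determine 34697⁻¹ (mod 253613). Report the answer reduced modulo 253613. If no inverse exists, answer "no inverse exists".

Apply the Euclidean algorithm to 253613 and 34697:
253613 = 7×34697 + 10734
34697 = 3×10734 + 2495
10734 = 4×2495 + 754
2495 = 3×754 + 233
754 = 3×233 + 55
233 = 4×55 + 13
55 = 4×13 + 3
13 = 4×3 + 1
3 = 3×1 + 0
gcd = 1, so the inverse exists. Back-substitute:
1 = 13 − 4·3
1 = −4·55 + 17·13
1 = 17·233 − 72·55
1 = −72·754 + 233·233
1 = 233·2495 − 771·754
1 = −771·10734 + 3317·2495
1 = 3317·34697 − 10722·10734
1 = −10722·253613 + 78371·34697
So 34697·78371 ≡ 1 (mod 253613).

78371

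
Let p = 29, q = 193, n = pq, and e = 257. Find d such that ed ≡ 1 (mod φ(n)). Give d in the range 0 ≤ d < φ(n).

φ(n) = (p−1)(q−1) = 28·192 = 5376.
Need d with 257·d ≡ 1 (mod 5376). Apply the extended Euclidean algorithm:
5376 = 20*257 + 236
257 = 1*236 + 21
236 = 11*21 + 5
21 = 4*5 + 1
5 = 5*1 + 0
Back-substitute:
1 = 21 − 4·5
1 = −4·236 + 45·21
1 = 45·257 − 49·236
1 = −49·5376 + 1025·257
So 257·1025 ≡ 1 (mod 5376), hence d = 1025.

1025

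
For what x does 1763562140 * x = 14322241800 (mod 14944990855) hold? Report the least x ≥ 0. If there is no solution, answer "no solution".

First find gcd(1763562140, 14944990855):
14944990855 = 8·1763562140 + 836493735
1763562140 = 2·836493735 + 90574670
836493735 = 9·90574670 + 21321705
90574670 = 4·21321705 + 5287850
21321705 = 4·5287850 + 170305
5287850 = 31·170305 + 8395
170305 = 20·8395 + 2405
8395 = 3·2405 + 1180
2405 = 2·1180 + 45
1180 = 26·45 + 10
45 = 4·10 + 5
10 = 2·5 + 0
gcd = 5 and 5 | 14322241800, so solutions exist. Divide through by 5: 352712428x ≡ 2864448360 (mod 2988998171).
Now find 352712428⁻¹ mod 2988998171:
2988998171 = 8*352712428 + 167298747
352712428 = 2*167298747 + 18114934
167298747 = 9*18114934 + 4264341
18114934 = 4*4264341 + 1057570
4264341 = 4*1057570 + 34061
1057570 = 31*34061 + 1679
34061 = 20*1679 + 481
1679 = 3*481 + 236
481 = 2*236 + 9
236 = 26*9 + 2
9 = 4*2 + 1
2 = 2*1 + 0
Back-substitute:
1 = 9 − 4·2
1 = −4·236 + 105·9
1 = 105·481 − 214·236
1 = −214·1679 + 747·481
1 = 747·34061 − 15154·1679
1 = −15154·1057570 + 470521·34061
1 = 470521·4264341 − 1897238·1057570
1 = −1897238·18114934 + 8059473·4264341
1 = 8059473·167298747 − 74432495·18114934
1 = −74432495·352712428 + 156924463·167298747
1 = 156924463·2988998171 − 1329828199·352712428
So 352712428·(-1329828199) ≡ 1 (mod 2988998171), i.e. 352712428⁻¹ ≡ 1659169972.
Then x ≡ 1659169972·2864448360 ≡ 2013599174 (mod 2988998171); the smallest non-negative solution is x = 2013599174.

2013599174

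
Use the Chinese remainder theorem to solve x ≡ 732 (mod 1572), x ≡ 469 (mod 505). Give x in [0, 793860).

230244

Write x = 732 + 1572·k. Then 1572·k ≡ 469 − 732 ≡ 242 (mod 505).
Need 1572⁻¹ mod 505. Extended Euclid on (505, 57):
505 = 8·57 + 49
57 = 1·49 + 8
49 = 6·8 + 1
8 = 8·1 + 0
Back-substitute:
1 = 49 − 6·8
1 = −6·57 + 7·49
1 = 7·505 − 62·57
1572⁻¹ ≡ 443 (mod 505), so k ≡ 443·242 ≡ 146 (mod 505).
x = 732 + 1572·146 = 230244.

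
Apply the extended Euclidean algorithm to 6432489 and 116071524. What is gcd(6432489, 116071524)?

9

Apply Euclid's algorithm to 116071524 and 6432489:
116071524 = 18·6432489 + 286722
6432489 = 22·286722 + 124605
286722 = 2·124605 + 37512
124605 = 3·37512 + 12069
37512 = 3·12069 + 1305
12069 = 9·1305 + 324
1305 = 4·324 + 9
324 = 36·9 + 0
gcd(6432489, 116071524) = 9.
Back-substituting:
9 = 1305 − 4·324
9 = −4·12069 + 37·1305
9 = 37·37512 − 115·12069
9 = −115·124605 + 382·37512
9 = 382·286722 − 879·124605
9 = −879·6432489 + 19720·286722
9 = 19720·116071524 − 355839·6432489
So 9 = (19720)·116071524 + (-355839)·6432489.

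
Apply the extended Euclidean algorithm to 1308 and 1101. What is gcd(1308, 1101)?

3

Repeated division:
1308 = 1·1101 + 207
1101 = 5·207 + 66
207 = 3·66 + 9
66 = 7·9 + 3
9 = 3·3 + 0
gcd(1308, 1101) = 3.
Express as a combination:
3 = 66 − 7·9
3 = −7·207 + 22·66
3 = 22·1101 − 117·207
3 = −117·1308 + 139·1101
So 3 = (-117)·1308 + (139)·1101.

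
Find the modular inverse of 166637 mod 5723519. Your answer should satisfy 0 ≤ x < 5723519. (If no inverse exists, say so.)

768794

gcd(5723519, 166637) by repeated division:
5723519 = 34*166637 + 57861
166637 = 2*57861 + 50915
57861 = 1*50915 + 6946
50915 = 7*6946 + 2293
6946 = 3*2293 + 67
2293 = 34*67 + 15
67 = 4*15 + 7
15 = 2*7 + 1
7 = 7*1 + 0
The gcd is 1. Working backward:
1 = 15 − 2·7
1 = −2·67 + 9·15
1 = 9·2293 − 308·67
1 = −308·6946 + 933·2293
1 = 933·50915 − 6839·6946
1 = −6839·57861 + 7772·50915
1 = 7772·166637 − 22383·57861
1 = −22383·5723519 + 768794·166637
So 166637·768794 ≡ 1 (mod 5723519).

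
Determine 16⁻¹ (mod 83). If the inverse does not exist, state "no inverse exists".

Extended Euclidean algorithm:
83 = 5·16 + 3
16 = 5·3 + 1
3 = 3·1 + 0
Since gcd(16, 83) = 1, back-substitute to write 1 as a combination:
1 = 16 − 5·3
1 = −5·83 + 26·16
So 16·26 ≡ 1 (mod 83).

26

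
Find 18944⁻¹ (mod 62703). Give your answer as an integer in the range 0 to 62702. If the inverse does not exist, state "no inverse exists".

59264

Run Euclid on (62703, 18944):
62703 = 3×18944 + 5871
18944 = 3×5871 + 1331
5871 = 4×1331 + 547
1331 = 2×547 + 237
547 = 2×237 + 73
237 = 3×73 + 18
73 = 4×18 + 1
18 = 18×1 + 0
Since gcd(18944, 62703) = 1, back-substitute to write 1 as a combination:
1 = 73 − 4·18
1 = −4·237 + 13·73
1 = 13·547 − 30·237
1 = −30·1331 + 73·547
1 = 73·5871 − 322·1331
1 = −322·18944 + 1039·5871
1 = 1039·62703 − 3439·18944
Thus 18944·(-3439) ≡ 1 (mod 62703); reducing, -3439 mod 62703 = 59264.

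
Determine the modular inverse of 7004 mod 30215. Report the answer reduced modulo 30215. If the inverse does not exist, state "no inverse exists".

4974

gcd(30215, 7004) by repeated division:
30215 = 4·7004 + 2199
7004 = 3·2199 + 407
2199 = 5·407 + 164
407 = 2·164 + 79
164 = 2·79 + 6
79 = 13·6 + 1
6 = 6·1 + 0
The gcd is 1. Working backward:
1 = 79 − 13·6
1 = −13·164 + 27·79
1 = 27·407 − 67·164
1 = −67·2199 + 362·407
1 = 362·7004 − 1153·2199
1 = −1153·30215 + 4974·7004
So 7004·4974 ≡ 1 (mod 30215).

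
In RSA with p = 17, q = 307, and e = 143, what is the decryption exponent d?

φ(n) = (p−1)(q−1) = 16·306 = 4896.
Need d with 143·d ≡ 1 (mod 4896). Apply the extended Euclidean algorithm:
4896 = 34·143 + 34
143 = 4·34 + 7
34 = 4·7 + 6
7 = 1·6 + 1
6 = 6·1 + 0
Back-substitute:
1 = 7 − 6
1 = −34 + 5·7
1 = 5·143 − 21·34
1 = −21·4896 + 719·143
So 143·719 ≡ 1 (mod 4896), hence d = 719.

719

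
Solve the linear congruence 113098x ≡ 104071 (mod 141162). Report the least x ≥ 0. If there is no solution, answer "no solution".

gcd(113098, 141162):
141162 = 1*113098 + 28064
113098 = 4*28064 + 842
28064 = 33*842 + 278
842 = 3*278 + 8
278 = 34*8 + 6
8 = 1*6 + 2
6 = 3*2 + 0
gcd = 2, but 2 ∤ 104071, so the congruence has no solution.

no solution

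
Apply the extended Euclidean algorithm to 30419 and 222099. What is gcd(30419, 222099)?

1

Apply Euclid's algorithm to 222099 and 30419:
222099 = 7*30419 + 9166
30419 = 3*9166 + 2921
9166 = 3*2921 + 403
2921 = 7*403 + 100
403 = 4*100 + 3
100 = 33*3 + 1
3 = 3*1 + 0
gcd(30419, 222099) = 1.
Working backward:
1 = 100 − 33·3
1 = −33·403 + 133·100
1 = 133·2921 − 964·403
1 = −964·9166 + 3025·2921
1 = 3025·30419 − 10039·9166
1 = −10039·222099 + 73298·30419
So 1 = (-10039)·222099 + (73298)·30419.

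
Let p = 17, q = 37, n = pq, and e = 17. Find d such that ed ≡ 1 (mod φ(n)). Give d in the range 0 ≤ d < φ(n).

305

φ(n) = (p−1)(q−1) = 16·36 = 576.
Need d with 17·d ≡ 1 (mod 576). Apply the extended Euclidean algorithm:
576 = 33×17 + 15
17 = 1×15 + 2
15 = 7×2 + 1
2 = 2×1 + 0
Back-substitute:
1 = 15 − 7·2
1 = −7·17 + 8·15
1 = 8·576 − 271·17
So 17·(-271) ≡ 1 (mod 576), hence d ≡ -271 ≡ 305 (mod 576).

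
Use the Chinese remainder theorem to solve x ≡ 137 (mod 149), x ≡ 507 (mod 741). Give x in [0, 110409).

13845

Write x = 137 + 149·k. Then 149·k ≡ 507 − 137 ≡ 370 (mod 741).
Need 149⁻¹ mod 741. Extended Euclid on (741, 149):
741 = 4*149 + 145
149 = 1*145 + 4
145 = 36*4 + 1
4 = 4*1 + 0
Back-substitute:
1 = 145 − 36·4
1 = −36·149 + 37·145
1 = 37·741 − 184·149
149⁻¹ ≡ 557 (mod 741), so k ≡ 557·370 ≡ 92 (mod 741).
x = 137 + 149·92 = 13845.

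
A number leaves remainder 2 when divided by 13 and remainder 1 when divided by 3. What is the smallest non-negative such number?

28

Write x = 2 + 13·k. Then 13·k ≡ 1 − 2 ≡ 2 (mod 3).
Need 13⁻¹ mod 3. Extended Euclid on (3, 1):
3 = 3*1 + 0
13⁻¹ ≡ 1 (mod 3), so k ≡ 1·2 ≡ 2 (mod 3).
x = 2 + 13·2 = 28.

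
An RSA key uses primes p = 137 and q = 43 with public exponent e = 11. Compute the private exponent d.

3635

φ(n) = (p−1)(q−1) = 136·42 = 5712.
Need d with 11·d ≡ 1 (mod 5712). Apply the extended Euclidean algorithm:
5712 = 519*11 + 3
11 = 3*3 + 2
3 = 1*2 + 1
2 = 2*1 + 0
Back-substitute:
1 = 3 − 2
1 = −11 + 4·3
1 = 4·5712 − 2077·11
So 11·(-2077) ≡ 1 (mod 5712), hence d ≡ -2077 ≡ 3635 (mod 5712).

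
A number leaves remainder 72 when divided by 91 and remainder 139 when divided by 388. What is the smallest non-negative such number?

Write x = 72 + 91·k. Then 91·k ≡ 139 − 72 ≡ 67 (mod 388).
Need 91⁻¹ mod 388. Extended Euclid on (388, 91):
388 = 4×91 + 24
91 = 3×24 + 19
24 = 1×19 + 5
19 = 3×5 + 4
5 = 1×4 + 1
4 = 4×1 + 0
Back-substitute:
1 = 5 − 4
1 = −19 + 4·5
1 = 4·24 − 5·19
1 = −5·91 + 19·24
1 = 19·388 − 81·91
91⁻¹ ≡ 307 (mod 388), so k ≡ 307·67 ≡ 5 (mod 388).
x = 72 + 91·5 = 527.

527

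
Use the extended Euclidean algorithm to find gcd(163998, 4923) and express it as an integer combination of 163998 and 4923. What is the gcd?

9

Euclidean algorithm:
163998 = 33×4923 + 1539
4923 = 3×1539 + 306
1539 = 5×306 + 9
306 = 34×9 + 0
gcd(163998, 4923) = 9.
Express as a combination:
9 = 1539 − 5·306
9 = −5·4923 + 16·1539
9 = 16·163998 − 533·4923
So 9 = (16)·163998 + (-533)·4923.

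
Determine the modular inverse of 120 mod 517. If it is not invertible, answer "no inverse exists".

Apply the Euclidean algorithm to 517 and 120:
517 = 4·120 + 37
120 = 3·37 + 9
37 = 4·9 + 1
9 = 9·1 + 0
The gcd is 1. Working backward:
1 = 37 − 4·9
1 = −4·120 + 13·37
1 = 13·517 − 56·120
Thus 120·(-56) ≡ 1 (mod 517); reducing, -56 mod 517 = 461.

461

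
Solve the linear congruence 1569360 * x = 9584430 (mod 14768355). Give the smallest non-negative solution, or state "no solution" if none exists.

First find gcd(1569360, 14768355):
14768355 = 9·1569360 + 644115
1569360 = 2·644115 + 281130
644115 = 2·281130 + 81855
281130 = 3·81855 + 35565
81855 = 2·35565 + 10725
35565 = 3·10725 + 3390
10725 = 3·3390 + 555
3390 = 6·555 + 60
555 = 9·60 + 15
60 = 4·15 + 0
gcd = 15 and 15 | 9584430, so solutions exist. Divide through by 15: 104624x ≡ 638962 (mod 984557).
Now find 104624⁻¹ mod 984557:
984557 = 9·104624 + 42941
104624 = 2·42941 + 18742
42941 = 2·18742 + 5457
18742 = 3·5457 + 2371
5457 = 2·2371 + 715
2371 = 3·715 + 226
715 = 3·226 + 37
226 = 6·37 + 4
37 = 9·4 + 1
4 = 4·1 + 0
Back-substitute:
1 = 37 − 9·4
1 = −9·226 + 55·37
1 = 55·715 − 174·226
1 = −174·2371 + 577·715
1 = 577·5457 − 1328·2371
1 = −1328·18742 + 4561·5457
1 = 4561·42941 − 10450·18742
1 = −10450·104624 + 25461·42941
1 = 25461·984557 − 239599·104624
So 104624·(-239599) ≡ 1 (mod 984557), i.e. 104624⁻¹ ≡ 744958.
Then x ≡ 744958·638962 ≡ 19034 (mod 984557); the smallest non-negative solution is x = 19034.

19034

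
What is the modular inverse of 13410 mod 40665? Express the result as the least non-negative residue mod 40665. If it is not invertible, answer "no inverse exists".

no inverse exists

Compute gcd(13410, 40665):
40665 = 3×13410 + 435
13410 = 30×435 + 360
435 = 1×360 + 75
360 = 4×75 + 60
75 = 1×60 + 15
60 = 4×15 + 0
The gcd is 15, not 1, hence no inverse exists.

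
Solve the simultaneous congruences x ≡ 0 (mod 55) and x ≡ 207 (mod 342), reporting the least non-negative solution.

8415

Write x = 0 + 55·k. Then 55·k ≡ 207 − 0 ≡ 207 (mod 342).
Need 55⁻¹ mod 342. Extended Euclid on (342, 55):
342 = 6·55 + 12
55 = 4·12 + 7
12 = 1·7 + 5
7 = 1·5 + 2
5 = 2·2 + 1
2 = 2·1 + 0
Back-substitute:
1 = 5 − 2·2
1 = −2·7 + 3·5
1 = 3·12 − 5·7
1 = −5·55 + 23·12
1 = 23·342 − 143·55
55⁻¹ ≡ 199 (mod 342), so k ≡ 199·207 ≡ 153 (mod 342).
x = 0 + 55·153 = 8415.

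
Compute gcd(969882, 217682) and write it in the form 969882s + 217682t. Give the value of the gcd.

2

Apply Euclid's algorithm to 969882 and 217682:
969882 = 4·217682 + 99154
217682 = 2·99154 + 19374
99154 = 5·19374 + 2284
19374 = 8·2284 + 1102
2284 = 2·1102 + 80
1102 = 13·80 + 62
80 = 1·62 + 18
62 = 3·18 + 8
18 = 2·8 + 2
8 = 4·2 + 0
gcd(969882, 217682) = 2.
Back-substituting:
2 = 18 − 2·8
2 = −2·62 + 7·18
2 = 7·80 − 9·62
2 = −9·1102 + 124·80
2 = 124·2284 − 257·1102
2 = −257·19374 + 2180·2284
2 = 2180·99154 − 11157·19374
2 = −11157·217682 + 24494·99154
2 = 24494·969882 − 109133·217682
So 2 = (24494)·969882 + (-109133)·217682.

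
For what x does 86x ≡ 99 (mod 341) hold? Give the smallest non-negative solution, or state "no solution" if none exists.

132

First find gcd(86, 341):
341 = 3×86 + 83
86 = 1×83 + 3
83 = 27×3 + 2
3 = 1×2 + 1
2 = 2×1 + 0
gcd = 1, so a unique solution mod 341 exists.
Back-substitute for the Bézout coefficients:
1 = 3 − 2
1 = −83 + 28·3
1 = 28·86 − 29·83
1 = −29·341 + 115·86
So 86·(115) ≡ 1 (mod 341), giving 86⁻¹ ≡ 115.
x ≡ 86⁻¹·99 ≡ 115·99 ≡ 132 (mod 341).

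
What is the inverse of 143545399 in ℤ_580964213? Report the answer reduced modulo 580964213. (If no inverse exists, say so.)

77765376

Run Euclid on (580964213, 143545399):
580964213 = 4*143545399 + 6782617
143545399 = 21*6782617 + 1110442
6782617 = 6*1110442 + 119965
1110442 = 9*119965 + 30757
119965 = 3*30757 + 27694
30757 = 1*27694 + 3063
27694 = 9*3063 + 127
3063 = 24*127 + 15
127 = 8*15 + 7
15 = 2*7 + 1
7 = 7*1 + 0
gcd = 1, so the inverse exists. Back-substitute:
1 = 15 − 2·7
1 = −2·127 + 17·15
1 = 17·3063 − 410·127
1 = −410·27694 + 3707·3063
1 = 3707·30757 − 4117·27694
1 = −4117·119965 + 16058·30757
1 = 16058·1110442 − 148639·119965
1 = −148639·6782617 + 907892·1110442
1 = 907892·143545399 − 19214371·6782617
1 = −19214371·580964213 + 77765376·143545399
So 143545399·77765376 ≡ 1 (mod 580964213).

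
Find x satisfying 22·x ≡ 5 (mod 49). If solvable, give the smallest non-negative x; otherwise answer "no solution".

First find gcd(22, 49):
49 = 2*22 + 5
22 = 4*5 + 2
5 = 2*2 + 1
2 = 2*1 + 0
gcd = 1, so a unique solution mod 49 exists.
Back-substitute for the Bézout coefficients:
1 = 5 − 2·2
1 = −2·22 + 9·5
1 = 9·49 − 20·22
So 22·(-20) ≡ 1 (mod 49), giving 22⁻¹ ≡ 29.
x ≡ 22⁻¹·5 ≡ 29·5 ≡ 47 (mod 49).

47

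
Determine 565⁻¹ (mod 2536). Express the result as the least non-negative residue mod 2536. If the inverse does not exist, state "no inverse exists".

Extended Euclidean algorithm:
2536 = 4×565 + 276
565 = 2×276 + 13
276 = 21×13 + 3
13 = 4×3 + 1
3 = 3×1 + 0
The gcd is 1. Working backward:
1 = 13 − 4·3
1 = −4·276 + 85·13
1 = 85·565 − 174·276
1 = −174·2536 + 781·565
So 565·781 ≡ 1 (mod 2536).

781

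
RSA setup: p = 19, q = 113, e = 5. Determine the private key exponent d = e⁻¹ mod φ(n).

φ(n) = (p−1)(q−1) = 18·112 = 2016.
Need d with 5·d ≡ 1 (mod 2016). Apply the extended Euclidean algorithm:
2016 = 403*5 + 1
5 = 5*1 + 0
Back-substitute:
1 = 2016 − 403·5
So 5·(-403) ≡ 1 (mod 2016), hence d ≡ -403 ≡ 1613 (mod 2016).

1613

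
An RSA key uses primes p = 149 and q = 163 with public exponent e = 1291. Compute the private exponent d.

φ(n) = (p−1)(q−1) = 148·162 = 23976.
Need d with 1291·d ≡ 1 (mod 23976). Apply the extended Euclidean algorithm:
23976 = 18×1291 + 738
1291 = 1×738 + 553
738 = 1×553 + 185
553 = 2×185 + 183
185 = 1×183 + 2
183 = 91×2 + 1
2 = 2×1 + 0
Back-substitute:
1 = 183 − 91·2
1 = −91·185 + 92·183
1 = 92·553 − 275·185
1 = −275·738 + 367·553
1 = 367·1291 − 642·738
1 = −642·23976 + 11923·1291
So 1291·11923 ≡ 1 (mod 23976), hence d = 11923.

11923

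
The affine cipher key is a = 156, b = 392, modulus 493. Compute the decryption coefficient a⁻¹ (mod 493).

414

gcd(493, 156) by repeated division:
493 = 3*156 + 25
156 = 6*25 + 6
25 = 4*6 + 1
6 = 6*1 + 0
gcd = 1, so the inverse exists. Back-substitute:
1 = 25 − 4·6
1 = −4·156 + 25·25
1 = 25·493 − 79·156
So 156·(-79) ≡ 1 (mod 493), and -79 ≡ 414 (mod 493).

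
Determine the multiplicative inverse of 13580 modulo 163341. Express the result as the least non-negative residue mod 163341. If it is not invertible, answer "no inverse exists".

6002

Apply the Euclidean algorithm to 163341 and 13580:
163341 = 12×13580 + 381
13580 = 35×381 + 245
381 = 1×245 + 136
245 = 1×136 + 109
136 = 1×109 + 27
109 = 4×27 + 1
27 = 27×1 + 0
gcd = 1, so the inverse exists. Back-substitute:
1 = 109 − 4·27
1 = −4·136 + 5·109
1 = 5·245 − 9·136
1 = −9·381 + 14·245
1 = 14·13580 − 499·381
1 = −499·163341 + 6002·13580
So 13580·6002 ≡ 1 (mod 163341).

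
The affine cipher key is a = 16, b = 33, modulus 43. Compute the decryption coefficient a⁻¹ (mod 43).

gcd(43, 16) by repeated division:
43 = 2*16 + 11
16 = 1*11 + 5
11 = 2*5 + 1
5 = 5*1 + 0
gcd = 1, so the inverse exists. Back-substitute:
1 = 11 − 2·5
1 = −2·16 + 3·11
1 = 3·43 − 8·16
Thus 16·(-8) ≡ 1 (mod 43); reducing, -8 mod 43 = 35.

35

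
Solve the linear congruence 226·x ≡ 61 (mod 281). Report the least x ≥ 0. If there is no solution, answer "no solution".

4

First find gcd(226, 281):
281 = 1*226 + 55
226 = 4*55 + 6
55 = 9*6 + 1
6 = 6*1 + 0
gcd = 1, so a unique solution mod 281 exists.
Back-substitute for the Bézout coefficients:
1 = 55 − 9·6
1 = −9·226 + 37·55
1 = 37·281 − 46·226
So 226·(-46) ≡ 1 (mod 281), giving 226⁻¹ ≡ 235.
x ≡ 226⁻¹·61 ≡ 235·61 ≡ 4 (mod 281).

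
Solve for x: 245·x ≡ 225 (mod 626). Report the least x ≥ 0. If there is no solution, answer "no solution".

First find gcd(245, 626):
626 = 2×245 + 136
245 = 1×136 + 109
136 = 1×109 + 27
109 = 4×27 + 1
27 = 27×1 + 0
gcd = 1, so a unique solution mod 626 exists.
Back-substitute for the Bézout coefficients:
1 = 109 − 4·27
1 = −4·136 + 5·109
1 = 5·245 − 9·136
1 = −9·626 + 23·245
So 245·(23) ≡ 1 (mod 626), giving 245⁻¹ ≡ 23.
x ≡ 245⁻¹·225 ≡ 23·225 ≡ 167 (mod 626).

167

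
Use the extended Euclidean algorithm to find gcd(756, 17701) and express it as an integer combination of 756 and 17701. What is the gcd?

1

Euclidean algorithm:
17701 = 23×756 + 313
756 = 2×313 + 130
313 = 2×130 + 53
130 = 2×53 + 24
53 = 2×24 + 5
24 = 4×5 + 4
5 = 1×4 + 1
4 = 4×1 + 0
gcd(756, 17701) = 1.
Express as a combination:
1 = 5 − 4
1 = −24 + 5·5
1 = 5·53 − 11·24
1 = −11·130 + 27·53
1 = 27·313 − 65·130
1 = −65·756 + 157·313
1 = 157·17701 − 3676·756
So 1 = (157)·17701 + (-3676)·756.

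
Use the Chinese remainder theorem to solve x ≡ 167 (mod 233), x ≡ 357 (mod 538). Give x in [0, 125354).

106881

Write x = 167 + 233·k. Then 233·k ≡ 357 − 167 ≡ 190 (mod 538).
Need 233⁻¹ mod 538. Extended Euclid on (538, 233):
538 = 2·233 + 72
233 = 3·72 + 17
72 = 4·17 + 4
17 = 4·4 + 1
4 = 4·1 + 0
Back-substitute:
1 = 17 − 4·4
1 = −4·72 + 17·17
1 = 17·233 − 55·72
1 = −55·538 + 127·233
233⁻¹ ≡ 127 (mod 538), so k ≡ 127·190 ≡ 458 (mod 538).
x = 167 + 233·458 = 106881.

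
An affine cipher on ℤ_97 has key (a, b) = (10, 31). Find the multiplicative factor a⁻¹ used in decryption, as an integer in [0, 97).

Apply the Euclidean algorithm to 97 and 10:
97 = 9×10 + 7
10 = 1×7 + 3
7 = 2×3 + 1
3 = 3×1 + 0
The gcd is 1. Working backward:
1 = 7 − 2·3
1 = −2·10 + 3·7
1 = 3·97 − 29·10
So 10·(-29) ≡ 1 (mod 97), and -29 ≡ 68 (mod 97).

68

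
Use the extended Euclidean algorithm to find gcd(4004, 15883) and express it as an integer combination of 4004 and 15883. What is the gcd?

7

Repeated division:
15883 = 3×4004 + 3871
4004 = 1×3871 + 133
3871 = 29×133 + 14
133 = 9×14 + 7
14 = 2×7 + 0
gcd(4004, 15883) = 7.
Working backward:
7 = 133 − 9·14
7 = −9·3871 + 262·133
7 = 262·4004 − 271·3871
7 = −271·15883 + 1075·4004
So 7 = (-271)·15883 + (1075)·4004.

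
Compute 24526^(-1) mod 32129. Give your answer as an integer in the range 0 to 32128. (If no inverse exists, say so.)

Run Euclid on (32129, 24526):
32129 = 1*24526 + 7603
24526 = 3*7603 + 1717
7603 = 4*1717 + 735
1717 = 2*735 + 247
735 = 2*247 + 241
247 = 1*241 + 6
241 = 40*6 + 1
6 = 6*1 + 0
gcd = 1, so the inverse exists. Back-substitute:
1 = 241 − 40·6
1 = −40·247 + 41·241
1 = 41·735 − 122·247
1 = −122·1717 + 285·735
1 = 285·7603 − 1262·1717
1 = −1262·24526 + 4071·7603
1 = 4071·32129 − 5333·24526
Hence 24526⁻¹ ≡ -5333 ≡ 26796 (mod 32129).

26796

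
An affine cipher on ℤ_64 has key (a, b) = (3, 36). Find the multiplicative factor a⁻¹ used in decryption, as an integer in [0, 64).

43

Run Euclid on (64, 3):
64 = 21×3 + 1
3 = 3×1 + 0
Since gcd(3, 64) = 1, back-substitute to write 1 as a combination:
1 = 64 − 21·3
Hence 3⁻¹ ≡ -21 ≡ 43 (mod 64).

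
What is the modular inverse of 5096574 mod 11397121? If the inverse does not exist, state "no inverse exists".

10981609

gcd(11397121, 5096574) by repeated division:
11397121 = 2*5096574 + 1203973
5096574 = 4*1203973 + 280682
1203973 = 4*280682 + 81245
280682 = 3*81245 + 36947
81245 = 2*36947 + 7351
36947 = 5*7351 + 192
7351 = 38*192 + 55
192 = 3*55 + 27
55 = 2*27 + 1
27 = 27*1 + 0
The gcd is 1. Working backward:
1 = 55 − 2·27
1 = −2·192 + 7·55
1 = 7·7351 − 268·192
1 = −268·36947 + 1347·7351
1 = 1347·81245 − 2962·36947
1 = −2962·280682 + 10233·81245
1 = 10233·1203973 − 43894·280682
1 = −43894·5096574 + 185809·1203973
1 = 185809·11397121 − 415512·5096574
Hence 5096574⁻¹ ≡ -415512 ≡ 10981609 (mod 11397121).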